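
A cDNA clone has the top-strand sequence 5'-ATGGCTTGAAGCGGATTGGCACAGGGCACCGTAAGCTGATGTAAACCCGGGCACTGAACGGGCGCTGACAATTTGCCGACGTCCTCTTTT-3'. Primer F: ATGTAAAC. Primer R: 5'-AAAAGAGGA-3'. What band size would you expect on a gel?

52 bp

The forward primer matches the template at positions 39–46.
The reverse primer's reverse complement is TCCTCTTTT, which matches the template at positions 82–90.
The product runs from position 39 to position 90, so its length is 90 − 39 + 1 = 52 bp.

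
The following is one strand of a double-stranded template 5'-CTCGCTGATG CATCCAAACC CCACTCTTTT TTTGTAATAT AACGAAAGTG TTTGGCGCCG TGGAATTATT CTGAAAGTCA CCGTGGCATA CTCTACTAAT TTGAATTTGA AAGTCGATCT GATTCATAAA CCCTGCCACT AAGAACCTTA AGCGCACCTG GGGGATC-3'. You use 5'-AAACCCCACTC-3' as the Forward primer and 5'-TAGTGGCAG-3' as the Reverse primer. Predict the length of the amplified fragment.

126 bp

Forward primer AAACCCCACTC is found on the top strand at positions 16–26.
The reverse primer's reverse complement is CTGCCACTA, which matches the template at positions 133–141.
Amplicon spans positions 16–141: 126 bp.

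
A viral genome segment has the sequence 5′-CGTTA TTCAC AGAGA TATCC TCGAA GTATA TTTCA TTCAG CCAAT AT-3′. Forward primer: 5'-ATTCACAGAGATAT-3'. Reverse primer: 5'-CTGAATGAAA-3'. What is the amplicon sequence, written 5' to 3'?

Forward primer ATTCACAGAGATAT is found on the top strand at positions 5–18.
Taking the reverse complement of CTGAATGAAA gives TTTCATTCAG, found at positions 31–40 on the template; the primer anneals here to the top strand with its 3' end pointing upstream.
The product is the template from position 5 through 40 (36 bp).

5'-ATTCACAGAGATATCCTCGAAGTATATTTCATTCAG-3'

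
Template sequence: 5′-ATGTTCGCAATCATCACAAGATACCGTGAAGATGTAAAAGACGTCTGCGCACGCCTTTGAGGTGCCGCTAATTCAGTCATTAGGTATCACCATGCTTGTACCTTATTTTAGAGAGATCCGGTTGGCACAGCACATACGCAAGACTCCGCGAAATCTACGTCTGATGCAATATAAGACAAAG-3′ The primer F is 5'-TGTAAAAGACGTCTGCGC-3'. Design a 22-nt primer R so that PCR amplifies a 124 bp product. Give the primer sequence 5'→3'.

The forward primer binds at positions 33–50, so a 124 bp product ends at position 33 + 124 − 1 = 156.
The reverse primer anneals to the top strand over positions 135–156, i.e. to TACGCAAGACTCCGCGAAATCT.
Its sequence written 5'→3' is the reverse complement: AGATTTCGCGGAGTCTTGCGTA.

5'-AGATTTCGCGGAGTCTTGCGTA-3'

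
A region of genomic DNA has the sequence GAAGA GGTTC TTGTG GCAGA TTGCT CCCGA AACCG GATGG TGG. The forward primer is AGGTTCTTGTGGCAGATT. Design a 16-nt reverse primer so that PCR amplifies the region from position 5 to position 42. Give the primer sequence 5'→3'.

The product's 3' end on the top strand is position 42.
The reverse primer anneals to the top strand over positions 27–42, i.e. to CCGAAACCGGATGGTG.
Its sequence written 5'→3' is the reverse complement: CACCATCCGGTTTCGG.

5'-CACCATCCGGTTTCGG-3'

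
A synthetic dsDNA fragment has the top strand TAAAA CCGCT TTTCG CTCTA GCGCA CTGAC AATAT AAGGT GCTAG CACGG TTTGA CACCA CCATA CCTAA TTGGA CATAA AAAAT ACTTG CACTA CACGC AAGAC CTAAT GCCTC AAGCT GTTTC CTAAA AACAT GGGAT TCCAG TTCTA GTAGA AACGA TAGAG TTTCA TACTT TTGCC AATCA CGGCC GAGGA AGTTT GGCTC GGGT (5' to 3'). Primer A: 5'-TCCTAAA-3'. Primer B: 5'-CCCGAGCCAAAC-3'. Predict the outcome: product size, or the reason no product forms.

Primer A (TCCTAAA) matches the top strand at positions 124–130; it acts as a forward primer.
Primer B's reverse complement is GTTTGGCTCGGG, matching the top strand at positions 197–208; it acts as a reverse primer.
The 3' ends face each other across positions 124–208, giving an 85 bp product.

Yes — an 85 bp product.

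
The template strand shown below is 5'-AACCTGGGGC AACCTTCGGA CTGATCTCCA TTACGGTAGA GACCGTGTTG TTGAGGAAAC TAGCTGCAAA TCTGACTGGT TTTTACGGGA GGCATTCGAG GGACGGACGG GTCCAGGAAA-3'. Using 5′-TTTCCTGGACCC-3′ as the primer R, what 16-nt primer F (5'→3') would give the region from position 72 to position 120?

5'-CTGACTGGTTTTTACG-3'

The reverse primer's reverse complement GGGTCCAGGAAA matches the template at positions 109–120; the product starts at position 72.
The forward primer is identical to the top strand over positions 72–87: CTGACTGGTTTTTACG.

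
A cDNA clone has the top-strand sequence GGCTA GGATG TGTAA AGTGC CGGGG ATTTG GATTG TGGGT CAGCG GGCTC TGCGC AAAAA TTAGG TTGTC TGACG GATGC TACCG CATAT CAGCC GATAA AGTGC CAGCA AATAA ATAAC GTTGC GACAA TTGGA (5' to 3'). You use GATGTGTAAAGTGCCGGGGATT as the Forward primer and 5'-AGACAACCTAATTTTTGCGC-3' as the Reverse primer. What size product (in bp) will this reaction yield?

Scanning the template, GATGTGTAAAGTGCCGGGGATT occurs at positions 7–28; this primer anneals to the bottom strand there with its 3' end pointing downstream.
Reverse complement of the reverse primer: GCGCAAAAATTAGGTTGTCT. This occurs on the top strand at positions 52–71.
The product runs from position 7 to position 71, so its length is 71 − 7 + 1 = 65 bp.

65 bp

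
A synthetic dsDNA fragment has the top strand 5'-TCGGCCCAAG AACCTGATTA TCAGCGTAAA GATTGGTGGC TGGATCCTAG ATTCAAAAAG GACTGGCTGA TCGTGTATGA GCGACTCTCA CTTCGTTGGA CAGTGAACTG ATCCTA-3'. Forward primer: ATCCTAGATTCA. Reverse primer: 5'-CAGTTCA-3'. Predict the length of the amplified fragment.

Scanning the template, ATCCTAGATTCA occurs at positions 44–55; this primer anneals to the bottom strand there with its 3' end pointing downstream.
Taking the reverse complement of CAGTTCA gives TGAACTG, found at positions 104–110 on the template; the primer anneals here to the top strand with its 3' end pointing upstream.
Amplicon spans positions 44–110: 67 bp.

67 bp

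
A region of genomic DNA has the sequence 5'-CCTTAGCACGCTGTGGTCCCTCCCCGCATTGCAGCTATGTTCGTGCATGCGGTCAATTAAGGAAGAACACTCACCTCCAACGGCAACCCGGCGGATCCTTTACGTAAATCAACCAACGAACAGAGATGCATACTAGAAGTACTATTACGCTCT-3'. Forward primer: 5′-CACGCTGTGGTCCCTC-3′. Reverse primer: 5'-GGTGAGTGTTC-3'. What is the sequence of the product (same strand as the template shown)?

5'-CACGCTGTGGTCCCTCCCCGCATTGCAGCTATGTTCGTGCATGCGGTCAATTAAGGAAGAACACTCACC-3'

Scanning the template, CACGCTGTGGTCCCTC occurs at positions 7–22; this primer anneals to the bottom strand there with its 3' end pointing downstream.
The reverse primer's reverse complement is GAACACTCACC, which matches the template at positions 65–75.
The product is the template from position 7 through 75 (69 bp).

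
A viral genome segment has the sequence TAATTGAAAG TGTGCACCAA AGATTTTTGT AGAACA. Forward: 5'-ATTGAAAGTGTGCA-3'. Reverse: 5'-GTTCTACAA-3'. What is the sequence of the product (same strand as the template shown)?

5'-ATTGAAAGTGTGCACCAAAGATTTTTGTAGAAC-3'

Forward primer ATTGAAAGTGTGCA is found on the top strand at positions 3–16.
Reverse complement of the reverse primer: TTGTAGAAC. This occurs on the top strand at positions 27–35.
The product is the template from position 3 through 35 (33 bp).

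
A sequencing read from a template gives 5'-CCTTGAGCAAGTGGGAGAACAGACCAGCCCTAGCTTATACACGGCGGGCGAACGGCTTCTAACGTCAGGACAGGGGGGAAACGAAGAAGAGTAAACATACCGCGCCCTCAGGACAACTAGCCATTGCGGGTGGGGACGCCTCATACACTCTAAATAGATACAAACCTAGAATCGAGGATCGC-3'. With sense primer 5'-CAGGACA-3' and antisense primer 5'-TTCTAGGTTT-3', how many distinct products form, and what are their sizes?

Two products: 106 bp, 63 bp

The forward primer CAGGACA matches the top strand at positions 66–72, 109–115.
The reverse primer's reverse complement is AAACCTAGAA, matching at positions 162–171.
Each forward site pairs with the reverse site to give a product ending at position 171: sizes 106, 63 bp.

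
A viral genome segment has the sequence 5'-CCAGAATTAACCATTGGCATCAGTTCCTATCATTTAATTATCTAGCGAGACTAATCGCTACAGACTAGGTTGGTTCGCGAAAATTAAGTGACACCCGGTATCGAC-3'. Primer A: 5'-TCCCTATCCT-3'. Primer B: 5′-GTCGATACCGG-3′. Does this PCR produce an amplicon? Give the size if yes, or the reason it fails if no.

Primer A (TCCCTATCCT) does not match the top strand, and its reverse complement AGGATAGGGA does not match either.
With no annealing site for primer A, no amplification occurs.

No product — primer A has no binding site in the template.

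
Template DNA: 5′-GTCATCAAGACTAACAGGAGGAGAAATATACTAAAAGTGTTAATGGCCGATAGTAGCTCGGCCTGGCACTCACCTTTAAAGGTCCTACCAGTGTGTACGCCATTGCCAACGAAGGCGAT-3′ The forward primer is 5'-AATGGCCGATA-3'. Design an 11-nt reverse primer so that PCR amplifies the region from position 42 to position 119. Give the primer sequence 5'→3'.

5'-ATCGCCTTCGT-3'

The product's 3' end on the top strand is position 119.
The reverse primer anneals to the top strand over positions 109–119, i.e. to ACGAAGGCGAT.
Its sequence written 5'→3' is the reverse complement: ATCGCCTTCGT.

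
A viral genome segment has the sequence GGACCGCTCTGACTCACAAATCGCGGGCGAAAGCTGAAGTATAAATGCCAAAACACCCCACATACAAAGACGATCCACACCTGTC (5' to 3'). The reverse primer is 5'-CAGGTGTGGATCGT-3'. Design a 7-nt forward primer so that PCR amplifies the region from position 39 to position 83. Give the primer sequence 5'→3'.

5'-GTATAAA-3'

The reverse primer's reverse complement ACGATCCACACCTG matches the template at positions 70–83; the product starts at position 39.
The forward primer is identical to the top strand over positions 39–45: GTATAAA.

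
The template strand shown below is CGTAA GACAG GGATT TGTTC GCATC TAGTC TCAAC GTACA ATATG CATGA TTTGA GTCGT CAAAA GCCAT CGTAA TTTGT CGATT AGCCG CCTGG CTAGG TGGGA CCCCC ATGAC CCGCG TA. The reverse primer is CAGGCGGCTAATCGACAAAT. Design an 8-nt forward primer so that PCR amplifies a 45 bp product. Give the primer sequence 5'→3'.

The reverse primer's reverse complement ATTTGTCGATTAGCCGCCTG matches the template at positions 75–94, so the product ends at position 94.
A 45 bp product then starts at position 94 − 45 + 1 = 50.
The forward primer is identical to the top strand there: ATTTGAGT.

5'-ATTTGAGT-3'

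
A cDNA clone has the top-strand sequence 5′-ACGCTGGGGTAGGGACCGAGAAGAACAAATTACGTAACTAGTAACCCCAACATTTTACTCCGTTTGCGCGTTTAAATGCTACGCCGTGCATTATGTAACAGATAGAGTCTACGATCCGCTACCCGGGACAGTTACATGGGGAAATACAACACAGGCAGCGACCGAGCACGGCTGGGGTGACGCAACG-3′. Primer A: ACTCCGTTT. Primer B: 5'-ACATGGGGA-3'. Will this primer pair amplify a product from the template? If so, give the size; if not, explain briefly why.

No product — both primers anneal to the same strand and extend in the same direction.

Primer A (ACTCCGTTT) matches the top strand at positions 57–65 (3' end points downstream).
Primer B (ACATGGGGA) also matches the top strand directly, at positions 134–142 — its reverse complement TCCCCATGT is not present.
Both primers anneal to the bottom strand with 3' ends pointing the same way, so neither can prime synthesis back toward the other.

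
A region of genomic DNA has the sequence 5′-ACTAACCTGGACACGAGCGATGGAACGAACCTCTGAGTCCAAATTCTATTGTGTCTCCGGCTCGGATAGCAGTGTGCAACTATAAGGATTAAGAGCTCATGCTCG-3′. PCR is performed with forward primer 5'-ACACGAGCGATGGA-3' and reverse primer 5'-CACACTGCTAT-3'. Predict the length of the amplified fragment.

66 bp

The forward primer matches the template at positions 11–24.
Taking the reverse complement of CACACTGCTAT gives ATAGCAGTGTG, found at positions 66–76 on the template; the primer anneals here to the top strand with its 3' end pointing upstream.
Product length = (reverse-primer end) − (forward-primer start) + 1 = 76 − 11 + 1 = 66 bp.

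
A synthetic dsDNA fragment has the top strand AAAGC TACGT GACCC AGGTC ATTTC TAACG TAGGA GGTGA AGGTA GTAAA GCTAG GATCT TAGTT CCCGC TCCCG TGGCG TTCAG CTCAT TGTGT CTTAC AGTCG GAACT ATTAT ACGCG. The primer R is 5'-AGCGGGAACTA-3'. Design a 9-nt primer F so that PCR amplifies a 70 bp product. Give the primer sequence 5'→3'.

The reverse primer's reverse complement TAGTTCCCGCT matches the template at positions 61–71, so the product ends at position 71.
A 70 bp product then starts at position 71 − 70 + 1 = 2.
The forward primer is identical to the top strand there: AAGCTACGT.

5'-AAGCTACGT-3'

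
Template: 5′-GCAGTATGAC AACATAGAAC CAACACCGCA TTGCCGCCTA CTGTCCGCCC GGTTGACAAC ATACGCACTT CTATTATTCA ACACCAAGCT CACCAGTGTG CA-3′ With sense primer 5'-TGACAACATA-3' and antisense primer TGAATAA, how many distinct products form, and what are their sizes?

The forward primer TGACAACATA matches the top strand at positions 7–16, 54–63.
The reverse primer's reverse complement is TTATTCA, matching at positions 74–80.
Each forward site pairs with the reverse site to give a product ending at position 80: sizes 74, 27 bp.

Two products: 74 bp, 27 bp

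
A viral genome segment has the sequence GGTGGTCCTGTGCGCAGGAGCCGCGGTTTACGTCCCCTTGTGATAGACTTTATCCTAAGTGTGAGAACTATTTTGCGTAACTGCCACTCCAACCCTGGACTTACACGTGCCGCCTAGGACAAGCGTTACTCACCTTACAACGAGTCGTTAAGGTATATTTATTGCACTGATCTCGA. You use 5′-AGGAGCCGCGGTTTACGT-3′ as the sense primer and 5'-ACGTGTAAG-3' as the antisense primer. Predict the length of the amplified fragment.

Forward primer AGGAGCCGCGGTTTACGT is found on the top strand at positions 16–33.
Reverse complement of the reverse primer: CTTACACGT. This occurs on the top strand at positions 100–108.
The product runs from position 16 to position 108, so its length is 108 − 16 + 1 = 93 bp.

93 bp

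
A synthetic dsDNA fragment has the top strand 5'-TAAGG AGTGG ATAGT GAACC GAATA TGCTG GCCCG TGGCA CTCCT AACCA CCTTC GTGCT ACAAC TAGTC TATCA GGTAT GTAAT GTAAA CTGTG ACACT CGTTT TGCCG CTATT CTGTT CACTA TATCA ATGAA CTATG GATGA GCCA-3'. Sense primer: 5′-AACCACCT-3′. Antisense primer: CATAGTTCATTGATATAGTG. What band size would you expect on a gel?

95 bp

Forward primer AACCACCT is found on the top strand at positions 46–53.
Taking the reverse complement of CATAGTTCATTGATATAGTG gives CACTATATCAATGAACTATG, found at positions 121–140 on the template; the primer anneals here to the top strand with its 3' end pointing upstream.
Product length = (reverse-primer end) − (forward-primer start) + 1 = 140 − 46 + 1 = 95 bp.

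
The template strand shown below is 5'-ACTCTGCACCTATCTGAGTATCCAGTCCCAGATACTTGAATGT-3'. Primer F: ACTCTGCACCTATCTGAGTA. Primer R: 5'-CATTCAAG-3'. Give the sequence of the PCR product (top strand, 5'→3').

5'-ACTCTGCACCTATCTGAGTATCCAGTCCCAGATACTTGAATG-3'

Forward primer ACTCTGCACCTATCTGAGTA is found on the top strand at positions 1–20.
Taking the reverse complement of CATTCAAG gives CTTGAATG, found at positions 35–42 on the template; the primer anneals here to the top strand with its 3' end pointing upstream.
The product is the template from position 1 through 42 (42 bp).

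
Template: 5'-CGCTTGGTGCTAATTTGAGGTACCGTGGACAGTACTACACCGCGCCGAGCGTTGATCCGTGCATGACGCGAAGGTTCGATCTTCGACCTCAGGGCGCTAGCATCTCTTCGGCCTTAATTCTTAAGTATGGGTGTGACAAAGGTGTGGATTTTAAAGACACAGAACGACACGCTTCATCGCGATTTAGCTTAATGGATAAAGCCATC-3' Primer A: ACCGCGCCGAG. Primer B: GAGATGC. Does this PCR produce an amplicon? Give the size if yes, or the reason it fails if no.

Yes — a 68 bp product.

Primer A (ACCGCGCCGAG) matches the top strand at positions 39–49; it acts as a forward primer.
Primer B's reverse complement is GCATCTC, matching the top strand at positions 100–106; it acts as a reverse primer.
The 3' ends face each other across positions 39–106, giving a 68 bp product.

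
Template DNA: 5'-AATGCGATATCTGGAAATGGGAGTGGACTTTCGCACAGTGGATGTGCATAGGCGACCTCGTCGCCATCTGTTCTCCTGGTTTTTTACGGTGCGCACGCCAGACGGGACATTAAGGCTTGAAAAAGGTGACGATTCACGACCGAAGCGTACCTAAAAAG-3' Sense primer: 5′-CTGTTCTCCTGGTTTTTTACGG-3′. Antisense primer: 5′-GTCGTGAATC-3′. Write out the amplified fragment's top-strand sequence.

5'-CTGTTCTCCTGGTTTTTTACGGTGCGCACGCCAGACGGGACATTAAGGCTTGAAAAAGGTGACGATTCACGAC-3'

Scanning the template, CTGTTCTCCTGGTTTTTTACGG occurs at positions 68–89; this primer anneals to the bottom strand there with its 3' end pointing downstream.
Taking the reverse complement of GTCGTGAATC gives GATTCACGAC, found at positions 131–140 on the template; the primer anneals here to the top strand with its 3' end pointing upstream.
The product is the template from position 68 through 140 (73 bp).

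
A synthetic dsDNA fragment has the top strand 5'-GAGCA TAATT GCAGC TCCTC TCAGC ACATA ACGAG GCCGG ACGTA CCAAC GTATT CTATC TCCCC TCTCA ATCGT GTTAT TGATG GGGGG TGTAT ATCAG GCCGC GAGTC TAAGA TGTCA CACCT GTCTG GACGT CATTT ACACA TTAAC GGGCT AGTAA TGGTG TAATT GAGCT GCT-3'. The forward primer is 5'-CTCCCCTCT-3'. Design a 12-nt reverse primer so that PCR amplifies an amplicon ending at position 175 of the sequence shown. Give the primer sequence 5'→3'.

The forward primer binds at positions 60–68; the product's 3' end on the top strand is position 175.
The reverse primer anneals to the top strand over positions 164–175, i.e. to TGTAATTGAGCT.
Its sequence written 5'→3' is the reverse complement: AGCTCAATTACA.

5'-AGCTCAATTACA-3'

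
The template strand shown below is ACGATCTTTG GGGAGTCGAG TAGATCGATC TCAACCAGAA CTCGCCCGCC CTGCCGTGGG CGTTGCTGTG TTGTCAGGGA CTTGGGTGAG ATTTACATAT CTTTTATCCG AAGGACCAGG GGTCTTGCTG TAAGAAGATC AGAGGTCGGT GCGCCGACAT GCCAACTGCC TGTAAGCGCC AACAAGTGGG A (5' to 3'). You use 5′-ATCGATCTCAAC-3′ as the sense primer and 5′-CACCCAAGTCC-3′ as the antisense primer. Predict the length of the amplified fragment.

65 bp

The forward primer matches the template at positions 24–35.
Taking the reverse complement of CACCCAAGTCC gives GGACTTGGGTG, found at positions 78–88 on the template; the primer anneals here to the top strand with its 3' end pointing upstream.
Product length = (reverse-primer end) − (forward-primer start) + 1 = 88 − 24 + 1 = 65 bp.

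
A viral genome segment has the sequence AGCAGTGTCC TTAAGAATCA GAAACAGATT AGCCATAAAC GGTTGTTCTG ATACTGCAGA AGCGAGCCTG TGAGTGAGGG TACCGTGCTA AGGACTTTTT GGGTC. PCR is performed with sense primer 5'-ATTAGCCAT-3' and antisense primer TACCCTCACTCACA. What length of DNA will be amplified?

55 bp

Forward primer ATTAGCCAT is found on the top strand at positions 28–36.
Taking the reverse complement of TACCCTCACTCACA gives TGTGAGTGAGGGTA, found at positions 69–82 on the template; the primer anneals here to the top strand with its 3' end pointing upstream.
The product runs from position 28 to position 82, so its length is 82 − 28 + 1 = 55 bp.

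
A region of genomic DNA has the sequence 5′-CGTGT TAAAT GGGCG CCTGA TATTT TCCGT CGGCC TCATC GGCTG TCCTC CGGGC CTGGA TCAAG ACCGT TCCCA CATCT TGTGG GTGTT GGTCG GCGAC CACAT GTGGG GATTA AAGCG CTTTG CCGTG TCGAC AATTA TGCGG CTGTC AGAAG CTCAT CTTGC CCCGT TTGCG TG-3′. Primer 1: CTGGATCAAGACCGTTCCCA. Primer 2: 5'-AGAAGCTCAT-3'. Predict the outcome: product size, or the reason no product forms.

No product — both primers anneal to the same strand and extend in the same direction.

Primer 1 (CTGGATCAAGACCGTTCCCA) matches the top strand at positions 56–75 (3' end points downstream).
Primer 2 (AGAAGCTCAT) also matches the top strand directly, at positions 151–160 — its reverse complement ATGAGCTTCT is not present.
Both primers anneal to the bottom strand with 3' ends pointing the same way, so neither can prime synthesis back toward the other.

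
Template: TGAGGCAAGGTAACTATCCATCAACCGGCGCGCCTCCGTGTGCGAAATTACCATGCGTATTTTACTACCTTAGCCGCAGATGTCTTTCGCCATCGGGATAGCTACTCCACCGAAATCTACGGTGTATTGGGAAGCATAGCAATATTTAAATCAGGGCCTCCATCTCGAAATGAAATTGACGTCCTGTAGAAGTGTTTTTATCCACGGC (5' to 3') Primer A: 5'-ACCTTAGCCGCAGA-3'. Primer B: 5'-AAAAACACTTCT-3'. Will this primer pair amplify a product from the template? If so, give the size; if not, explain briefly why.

Primer A (ACCTTAGCCGCAGA) matches the top strand at positions 67–80; it acts as a forward primer.
Primer B's reverse complement is AGAAGTGTTTTT, matching the top strand at positions 188–199; it acts as a reverse primer.
The 3' ends face each other across positions 67–199, giving a 133 bp product.

Yes — a 133 bp product.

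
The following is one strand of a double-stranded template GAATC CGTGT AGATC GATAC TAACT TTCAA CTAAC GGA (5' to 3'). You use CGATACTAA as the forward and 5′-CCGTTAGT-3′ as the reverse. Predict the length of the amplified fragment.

Forward primer CGATACTAA is found on the top strand at positions 15–23.
The reverse primer's reverse complement is ACTAACGG, which matches the template at positions 30–37.
The product runs from position 15 to position 37, so its length is 37 − 15 + 1 = 23 bp.

23 bp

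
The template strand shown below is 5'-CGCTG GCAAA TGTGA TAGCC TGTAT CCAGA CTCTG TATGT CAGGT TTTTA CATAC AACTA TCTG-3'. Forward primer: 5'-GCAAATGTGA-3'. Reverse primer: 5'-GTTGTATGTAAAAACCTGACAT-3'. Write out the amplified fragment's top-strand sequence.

5'-GCAAATGTGATAGCCTGTATCCAGACTCTGTATGTCAGGTTTTTACATACAAC-3'

Scanning the template, GCAAATGTGA occurs at positions 6–15; this primer anneals to the bottom strand there with its 3' end pointing downstream.
Reverse complement of the reverse primer: ATGTCAGGTTTTTACATACAAC. This occurs on the top strand at positions 37–58.
The product is the template from position 6 through 58 (53 bp).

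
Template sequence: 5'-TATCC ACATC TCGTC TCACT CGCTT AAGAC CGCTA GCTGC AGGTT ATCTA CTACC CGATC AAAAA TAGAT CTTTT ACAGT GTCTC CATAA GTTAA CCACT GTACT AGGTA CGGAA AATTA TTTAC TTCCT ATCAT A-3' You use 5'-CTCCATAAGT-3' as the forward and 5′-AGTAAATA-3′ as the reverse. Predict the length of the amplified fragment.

44 bp

Forward primer CTCCATAAGT is found on the top strand at positions 83–92.
Taking the reverse complement of AGTAAATA gives TATTTACT, found at positions 119–126 on the template; the primer anneals here to the top strand with its 3' end pointing upstream.
The product runs from position 83 to position 126, so its length is 126 − 83 + 1 = 44 bp.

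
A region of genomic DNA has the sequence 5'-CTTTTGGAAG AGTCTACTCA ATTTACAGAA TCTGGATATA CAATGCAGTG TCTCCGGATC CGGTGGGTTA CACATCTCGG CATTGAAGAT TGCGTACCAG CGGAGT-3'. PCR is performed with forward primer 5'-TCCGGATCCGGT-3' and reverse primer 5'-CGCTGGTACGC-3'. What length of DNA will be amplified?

50 bp

Scanning the template, TCCGGATCCGGT occurs at positions 53–64; this primer anneals to the bottom strand there with its 3' end pointing downstream.
Taking the reverse complement of CGCTGGTACGC gives GCGTACCAGCG, found at positions 92–102 on the template; the primer anneals here to the top strand with its 3' end pointing upstream.
The product runs from position 53 to position 102, so its length is 102 − 53 + 1 = 50 bp.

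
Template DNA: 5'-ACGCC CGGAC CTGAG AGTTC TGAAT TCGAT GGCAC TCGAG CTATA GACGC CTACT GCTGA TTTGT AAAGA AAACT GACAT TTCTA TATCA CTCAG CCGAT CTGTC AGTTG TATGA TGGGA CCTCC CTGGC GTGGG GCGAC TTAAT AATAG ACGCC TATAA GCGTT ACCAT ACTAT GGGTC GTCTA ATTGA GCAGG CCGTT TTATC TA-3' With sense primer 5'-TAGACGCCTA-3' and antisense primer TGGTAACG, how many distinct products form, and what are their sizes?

Two products: 126 bp, 22 bp

The forward primer TAGACGCCTA matches the top strand at positions 44–53, 148–157.
The reverse primer's reverse complement is CGTTACCA, matching at positions 162–169.
Each forward site pairs with the reverse site to give a product ending at position 169: sizes 126, 22 bp.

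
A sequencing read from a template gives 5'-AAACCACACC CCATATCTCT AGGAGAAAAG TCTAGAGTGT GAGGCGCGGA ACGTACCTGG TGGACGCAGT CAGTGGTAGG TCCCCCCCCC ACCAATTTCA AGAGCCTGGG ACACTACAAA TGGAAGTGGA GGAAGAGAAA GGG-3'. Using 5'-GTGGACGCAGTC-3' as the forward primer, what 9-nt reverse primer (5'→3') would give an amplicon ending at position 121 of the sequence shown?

5'-ATTTGTAGT-3'

The forward primer binds at positions 60–71; the product's 3' end on the top strand is position 121.
The reverse primer anneals to the top strand over positions 113–121, i.e. to ACTACAAAT.
Its sequence written 5'→3' is the reverse complement: ATTTGTAGT.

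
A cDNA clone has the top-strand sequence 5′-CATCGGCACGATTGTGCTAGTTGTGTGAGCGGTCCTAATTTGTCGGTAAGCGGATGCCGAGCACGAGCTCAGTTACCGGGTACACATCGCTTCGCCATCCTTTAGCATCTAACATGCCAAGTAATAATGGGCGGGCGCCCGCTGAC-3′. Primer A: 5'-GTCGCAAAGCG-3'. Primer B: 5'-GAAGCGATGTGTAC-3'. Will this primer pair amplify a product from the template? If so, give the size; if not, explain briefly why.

No product — primer A has no binding site in the template.

Primer A (GTCGCAAAGCG) does not match the top strand, and its reverse complement CGCTTTGCGAC does not match either.
With no annealing site for primer A, no amplification occurs.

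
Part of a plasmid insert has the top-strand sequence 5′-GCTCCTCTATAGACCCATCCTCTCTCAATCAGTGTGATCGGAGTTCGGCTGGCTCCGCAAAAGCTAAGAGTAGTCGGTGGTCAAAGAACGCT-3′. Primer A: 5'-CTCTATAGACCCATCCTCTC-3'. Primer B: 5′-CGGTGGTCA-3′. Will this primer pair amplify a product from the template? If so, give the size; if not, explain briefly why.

No product — both primers anneal to the same strand and extend in the same direction.

Primer A (CTCTATAGACCCATCCTCTC) matches the top strand at positions 5–24 (3' end points downstream).
Primer B (CGGTGGTCA) also matches the top strand directly, at positions 75–83 — its reverse complement TGACCACCG is not present.
Both primers anneal to the bottom strand with 3' ends pointing the same way, so neither can prime synthesis back toward the other.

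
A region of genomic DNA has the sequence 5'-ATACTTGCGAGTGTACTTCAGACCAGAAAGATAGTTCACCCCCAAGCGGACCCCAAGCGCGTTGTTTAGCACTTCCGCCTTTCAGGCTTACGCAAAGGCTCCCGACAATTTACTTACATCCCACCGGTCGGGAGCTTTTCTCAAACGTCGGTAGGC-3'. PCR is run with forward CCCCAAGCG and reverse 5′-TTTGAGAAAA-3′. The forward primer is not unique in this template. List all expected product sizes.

106 bp, 95 bp

The forward primer CCCCAAGCG matches the top strand at positions 40–48, 51–59.
The reverse primer's reverse complement is TTTTCTCAAA, matching at positions 136–145.
Each forward site pairs with the reverse site to give a product ending at position 145: sizes 106, 95 bp.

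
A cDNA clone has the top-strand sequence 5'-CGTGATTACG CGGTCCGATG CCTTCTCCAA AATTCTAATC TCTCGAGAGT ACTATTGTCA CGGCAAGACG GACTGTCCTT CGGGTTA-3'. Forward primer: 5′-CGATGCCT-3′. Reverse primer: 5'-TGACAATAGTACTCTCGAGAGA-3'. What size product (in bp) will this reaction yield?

Scanning the template, CGATGCCT occurs at positions 16–23; this primer anneals to the bottom strand there with its 3' end pointing downstream.
The reverse primer's reverse complement is TCTCTCGAGAGTACTATTGTCA, which matches the template at positions 39–60.
Amplicon spans positions 16–60: 45 bp.

45 bp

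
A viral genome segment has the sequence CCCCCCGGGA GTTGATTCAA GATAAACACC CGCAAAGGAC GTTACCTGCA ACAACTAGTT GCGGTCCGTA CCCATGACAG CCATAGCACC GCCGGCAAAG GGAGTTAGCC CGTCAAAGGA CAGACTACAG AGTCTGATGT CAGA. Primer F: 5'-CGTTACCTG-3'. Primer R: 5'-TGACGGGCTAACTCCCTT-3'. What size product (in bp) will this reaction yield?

The forward primer matches the template at positions 40–48.
Reverse complement of the reverse primer: AAGGGAGTTAGCCCGTCA. This occurs on the top strand at positions 98–115.
Amplicon spans positions 40–115: 76 bp.

76 bp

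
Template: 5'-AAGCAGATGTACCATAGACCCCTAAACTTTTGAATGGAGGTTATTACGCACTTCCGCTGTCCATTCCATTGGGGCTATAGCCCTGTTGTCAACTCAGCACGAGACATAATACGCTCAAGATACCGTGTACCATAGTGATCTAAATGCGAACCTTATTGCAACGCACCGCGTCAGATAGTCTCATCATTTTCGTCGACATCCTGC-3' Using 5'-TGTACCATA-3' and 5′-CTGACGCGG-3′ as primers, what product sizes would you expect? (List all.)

167 bp, 49 bp

The forward primer TGTACCATA matches the top strand at positions 8–16, 126–134.
The reverse primer's reverse complement is CCGCGTCAG, matching at positions 166–174.
Each forward site pairs with the reverse site to give a product ending at position 174: sizes 167, 49 bp.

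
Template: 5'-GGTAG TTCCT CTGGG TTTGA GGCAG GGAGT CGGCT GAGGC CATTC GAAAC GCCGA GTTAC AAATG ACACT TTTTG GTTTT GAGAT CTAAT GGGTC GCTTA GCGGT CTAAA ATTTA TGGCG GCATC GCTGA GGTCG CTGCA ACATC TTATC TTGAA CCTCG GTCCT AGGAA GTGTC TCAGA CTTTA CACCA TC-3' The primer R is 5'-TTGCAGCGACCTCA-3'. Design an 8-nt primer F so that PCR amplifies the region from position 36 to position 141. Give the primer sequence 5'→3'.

The reverse primer's reverse complement TGAGGTCGCTGCAA matches the template at positions 128–141; the product starts at position 36.
The forward primer is identical to the top strand over positions 36–43: GAGGCCAT.

5'-GAGGCCAT-3'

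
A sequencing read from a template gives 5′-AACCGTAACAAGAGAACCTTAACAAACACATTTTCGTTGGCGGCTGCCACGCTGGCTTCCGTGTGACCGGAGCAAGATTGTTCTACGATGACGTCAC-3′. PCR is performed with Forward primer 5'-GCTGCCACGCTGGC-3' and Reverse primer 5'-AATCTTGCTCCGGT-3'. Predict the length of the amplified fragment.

The forward primer matches the template at positions 43–56.
Taking the reverse complement of AATCTTGCTCCGGT gives ACCGGAGCAAGATT, found at positions 66–79 on the template; the primer anneals here to the top strand with its 3' end pointing upstream.
Product length = (reverse-primer end) − (forward-primer start) + 1 = 79 − 43 + 1 = 37 bp.

37 bp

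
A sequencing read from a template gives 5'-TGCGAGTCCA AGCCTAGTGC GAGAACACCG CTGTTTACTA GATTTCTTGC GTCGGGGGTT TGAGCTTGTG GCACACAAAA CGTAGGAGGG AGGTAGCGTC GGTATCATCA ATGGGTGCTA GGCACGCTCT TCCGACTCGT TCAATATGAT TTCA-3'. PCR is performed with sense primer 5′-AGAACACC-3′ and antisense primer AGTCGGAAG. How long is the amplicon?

Forward primer AGAACACC is found on the top strand at positions 22–29.
Reverse complement of the reverse primer: CTTCCGACT. This occurs on the top strand at positions 129–137.
Product length = (reverse-primer end) − (forward-primer start) + 1 = 137 − 22 + 1 = 116 bp.

116 bp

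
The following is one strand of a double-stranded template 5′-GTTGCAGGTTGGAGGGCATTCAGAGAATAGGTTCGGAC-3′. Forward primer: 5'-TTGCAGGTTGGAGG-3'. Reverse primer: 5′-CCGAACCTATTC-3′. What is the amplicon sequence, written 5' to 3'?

Forward primer TTGCAGGTTGGAGG is found on the top strand at positions 2–15.
The reverse primer's reverse complement is GAATAGGTTCGG, which matches the template at positions 25–36.
The product is the template from position 2 through 36 (35 bp).

5'-TTGCAGGTTGGAGGGCATTCAGAGAATAGGTTCGG-3'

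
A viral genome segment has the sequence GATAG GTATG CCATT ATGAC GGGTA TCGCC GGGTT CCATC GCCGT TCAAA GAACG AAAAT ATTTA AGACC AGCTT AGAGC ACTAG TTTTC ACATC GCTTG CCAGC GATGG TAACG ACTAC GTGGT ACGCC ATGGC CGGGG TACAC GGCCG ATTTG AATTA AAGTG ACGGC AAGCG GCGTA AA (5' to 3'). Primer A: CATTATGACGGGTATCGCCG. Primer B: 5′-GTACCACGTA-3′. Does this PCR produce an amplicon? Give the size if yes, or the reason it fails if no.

Yes — a 116 bp product.

Primer A (CATTATGACGGGTATCGCCG) matches the top strand at positions 12–31; it acts as a forward primer.
Primer B's reverse complement is TACGTGGTAC, matching the top strand at positions 118–127; it acts as a reverse primer.
The 3' ends face each other across positions 12–127, giving a 116 bp product.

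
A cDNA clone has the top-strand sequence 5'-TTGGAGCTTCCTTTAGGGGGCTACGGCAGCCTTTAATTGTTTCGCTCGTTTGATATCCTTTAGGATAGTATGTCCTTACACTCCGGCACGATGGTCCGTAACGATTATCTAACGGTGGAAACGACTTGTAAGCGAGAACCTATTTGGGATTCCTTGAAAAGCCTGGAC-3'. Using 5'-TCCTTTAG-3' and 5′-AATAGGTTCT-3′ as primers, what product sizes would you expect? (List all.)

136 bp, 89 bp

The forward primer TCCTTTAG matches the top strand at positions 9–16, 56–63.
The reverse primer's reverse complement is AGAACCTATT, matching at positions 135–144.
Each forward site pairs with the reverse site to give a product ending at position 144: sizes 136, 89 bp.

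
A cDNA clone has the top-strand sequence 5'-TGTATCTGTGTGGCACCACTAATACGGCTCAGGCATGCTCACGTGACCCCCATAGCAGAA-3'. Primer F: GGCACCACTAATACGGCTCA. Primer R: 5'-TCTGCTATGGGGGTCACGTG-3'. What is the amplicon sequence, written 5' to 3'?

5'-GGCACCACTAATACGGCTCAGGCATGCTCACGTGACCCCCATAGCAGA-3'

Scanning the template, GGCACCACTAATACGGCTCA occurs at positions 12–31; this primer anneals to the bottom strand there with its 3' end pointing downstream.
Reverse complement of the reverse primer: CACGTGACCCCCATAGCAGA. This occurs on the top strand at positions 40–59.
The product is the template from position 12 through 59 (48 bp).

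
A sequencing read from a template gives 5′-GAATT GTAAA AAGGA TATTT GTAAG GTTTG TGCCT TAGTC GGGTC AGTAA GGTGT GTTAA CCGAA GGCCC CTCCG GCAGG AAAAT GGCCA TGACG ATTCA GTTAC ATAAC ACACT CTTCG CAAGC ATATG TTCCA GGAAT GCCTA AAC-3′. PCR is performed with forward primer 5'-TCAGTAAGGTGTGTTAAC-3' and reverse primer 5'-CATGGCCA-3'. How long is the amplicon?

The forward primer matches the template at positions 44–61.
Reverse complement of the reverse primer: TGGCCATG. This occurs on the top strand at positions 85–92.
The product runs from position 44 to position 92, so its length is 92 − 44 + 1 = 49 bp.

49 bp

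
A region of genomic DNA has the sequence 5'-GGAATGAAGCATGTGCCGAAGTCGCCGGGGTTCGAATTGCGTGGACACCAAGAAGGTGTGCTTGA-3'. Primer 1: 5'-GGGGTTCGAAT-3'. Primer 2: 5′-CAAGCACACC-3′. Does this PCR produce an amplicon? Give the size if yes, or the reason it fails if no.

Yes — a 38 bp product.

Primer 1 (GGGGTTCGAAT) matches the top strand at positions 27–37; it acts as a forward primer.
Primer 2's reverse complement is GGTGTGCTTG, matching the top strand at positions 55–64; it acts as a reverse primer.
The 3' ends face each other across positions 27–64, giving a 38 bp product.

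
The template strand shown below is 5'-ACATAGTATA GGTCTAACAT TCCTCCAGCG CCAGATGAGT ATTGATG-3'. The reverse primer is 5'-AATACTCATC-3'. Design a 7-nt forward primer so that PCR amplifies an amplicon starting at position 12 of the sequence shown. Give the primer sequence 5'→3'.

5'-GTCTAAC-3'

The reverse primer's reverse complement GATGAGTATT matches the template at positions 34–43; the product starts at position 12.
The forward primer is identical to the top strand over positions 12–18: GTCTAAC.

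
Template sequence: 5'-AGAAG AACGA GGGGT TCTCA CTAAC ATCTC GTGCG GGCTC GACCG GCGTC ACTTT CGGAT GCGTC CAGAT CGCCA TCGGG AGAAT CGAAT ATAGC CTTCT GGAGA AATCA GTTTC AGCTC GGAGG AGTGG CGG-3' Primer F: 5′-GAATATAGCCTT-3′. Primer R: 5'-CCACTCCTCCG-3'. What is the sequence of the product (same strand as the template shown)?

5'-GAATATAGCCTTCTGGAGAAATCAGTTTCAGCTCGGAGGAGTGG-3'

Scanning the template, GAATATAGCCTT occurs at positions 87–98; this primer anneals to the bottom strand there with its 3' end pointing downstream.
Taking the reverse complement of CCACTCCTCCG gives CGGAGGAGTGG, found at positions 120–130 on the template; the primer anneals here to the top strand with its 3' end pointing upstream.
The product is the template from position 87 through 130 (44 bp).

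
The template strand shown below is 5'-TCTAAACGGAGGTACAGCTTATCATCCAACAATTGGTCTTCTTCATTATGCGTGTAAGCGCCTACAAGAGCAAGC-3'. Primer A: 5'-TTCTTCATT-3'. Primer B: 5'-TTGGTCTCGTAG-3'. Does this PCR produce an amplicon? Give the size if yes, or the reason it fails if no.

Primer B (TTGGTCTCGTAG) does not match the top strand, and its reverse complement CTACGAGACCAA does not match either.
With no annealing site for primer B, no amplification occurs.

No product — primer B has no binding site in the template.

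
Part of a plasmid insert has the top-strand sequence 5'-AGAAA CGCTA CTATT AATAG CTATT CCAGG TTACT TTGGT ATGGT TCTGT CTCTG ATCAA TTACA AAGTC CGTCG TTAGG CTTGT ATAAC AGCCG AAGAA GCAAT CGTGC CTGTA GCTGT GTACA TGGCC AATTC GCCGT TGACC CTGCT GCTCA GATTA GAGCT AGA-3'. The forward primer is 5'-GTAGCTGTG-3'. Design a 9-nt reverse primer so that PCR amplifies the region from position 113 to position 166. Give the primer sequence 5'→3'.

5'-TAGCTCTAA-3'

The product's 3' end on the top strand is position 166.
The reverse primer anneals to the top strand over positions 158–166, i.e. to TTAGAGCTA.
Its sequence written 5'→3' is the reverse complement: TAGCTCTAA.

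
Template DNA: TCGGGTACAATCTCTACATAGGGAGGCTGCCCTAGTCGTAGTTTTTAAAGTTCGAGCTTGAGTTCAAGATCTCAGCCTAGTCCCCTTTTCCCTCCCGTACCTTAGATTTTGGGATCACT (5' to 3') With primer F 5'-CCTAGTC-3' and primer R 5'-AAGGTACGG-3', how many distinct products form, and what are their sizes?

The forward primer CCTAGTC matches the top strand at positions 31–37, 76–82.
The reverse primer's reverse complement is CCGTACCTT, matching at positions 95–103.
Each forward site pairs with the reverse site to give a product ending at position 103: sizes 73, 28 bp.

Two products: 73 bp, 28 bp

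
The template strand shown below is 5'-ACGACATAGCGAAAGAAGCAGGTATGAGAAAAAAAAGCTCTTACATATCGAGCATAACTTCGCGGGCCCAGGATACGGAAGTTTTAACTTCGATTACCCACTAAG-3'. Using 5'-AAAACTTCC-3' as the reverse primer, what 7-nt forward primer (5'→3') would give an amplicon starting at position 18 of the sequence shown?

5'-GCAGGTA-3'

The reverse primer's reverse complement GGAAGTTTT matches the template at positions 77–85; the product starts at position 18.
The forward primer is identical to the top strand over positions 18–24: GCAGGTA.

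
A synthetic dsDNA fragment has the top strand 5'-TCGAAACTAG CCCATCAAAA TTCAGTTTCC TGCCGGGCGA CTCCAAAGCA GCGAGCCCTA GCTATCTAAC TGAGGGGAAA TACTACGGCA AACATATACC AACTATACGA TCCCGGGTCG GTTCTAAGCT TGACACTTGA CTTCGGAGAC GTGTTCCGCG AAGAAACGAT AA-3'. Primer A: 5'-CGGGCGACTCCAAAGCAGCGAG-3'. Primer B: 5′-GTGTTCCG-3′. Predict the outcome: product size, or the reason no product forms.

Primer A (CGGGCGACTCCAAAGCAGCGAG) matches the top strand at positions 34–55 (3' end points downstream).
Primer B (GTGTTCCG) also matches the top strand directly, at positions 151–158 — its reverse complement CGGAACAC is not present.
Both primers anneal to the bottom strand with 3' ends pointing the same way, so neither can prime synthesis back toward the other.

No product — both primers anneal to the same strand and extend in the same direction.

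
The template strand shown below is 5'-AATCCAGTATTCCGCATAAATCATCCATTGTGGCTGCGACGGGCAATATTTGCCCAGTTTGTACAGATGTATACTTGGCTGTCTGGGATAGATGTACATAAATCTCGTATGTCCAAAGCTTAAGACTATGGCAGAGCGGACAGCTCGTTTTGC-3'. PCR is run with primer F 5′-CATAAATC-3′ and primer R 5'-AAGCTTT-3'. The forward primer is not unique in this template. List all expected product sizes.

107 bp, 25 bp

The forward primer CATAAATC matches the top strand at positions 15–22, 97–104.
The reverse primer's reverse complement is AAAGCTT, matching at positions 115–121.
Each forward site pairs with the reverse site to give a product ending at position 121: sizes 107, 25 bp.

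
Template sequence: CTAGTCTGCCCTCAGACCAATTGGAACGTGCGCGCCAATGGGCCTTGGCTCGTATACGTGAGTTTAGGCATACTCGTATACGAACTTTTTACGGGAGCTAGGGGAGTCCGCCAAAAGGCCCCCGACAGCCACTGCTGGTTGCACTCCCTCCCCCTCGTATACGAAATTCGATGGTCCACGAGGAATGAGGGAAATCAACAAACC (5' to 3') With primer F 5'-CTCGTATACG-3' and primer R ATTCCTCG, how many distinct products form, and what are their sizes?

The forward primer CTCGTATACG matches the top strand at positions 49–58, 73–82, 154–163.
The reverse primer's reverse complement is CGAGGAAT, matching at positions 179–186.
Each forward site pairs with the reverse site to give a product ending at position 186: sizes 138, 114, 33 bp.

Three products: 138 bp, 114 bp, 33 bp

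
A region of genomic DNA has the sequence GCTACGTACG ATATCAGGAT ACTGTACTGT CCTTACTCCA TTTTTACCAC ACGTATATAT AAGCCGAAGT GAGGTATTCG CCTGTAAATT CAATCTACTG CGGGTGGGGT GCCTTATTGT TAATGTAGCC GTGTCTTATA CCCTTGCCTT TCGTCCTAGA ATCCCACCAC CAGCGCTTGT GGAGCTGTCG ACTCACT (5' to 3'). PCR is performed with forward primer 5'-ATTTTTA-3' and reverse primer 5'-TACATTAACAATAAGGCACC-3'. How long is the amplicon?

88 bp

The forward primer matches the template at positions 40–46.
The reverse primer's reverse complement is GGTGCCTTATTGTTAATGTA, which matches the template at positions 108–127.
The product runs from position 40 to position 127, so its length is 127 − 40 + 1 = 88 bp.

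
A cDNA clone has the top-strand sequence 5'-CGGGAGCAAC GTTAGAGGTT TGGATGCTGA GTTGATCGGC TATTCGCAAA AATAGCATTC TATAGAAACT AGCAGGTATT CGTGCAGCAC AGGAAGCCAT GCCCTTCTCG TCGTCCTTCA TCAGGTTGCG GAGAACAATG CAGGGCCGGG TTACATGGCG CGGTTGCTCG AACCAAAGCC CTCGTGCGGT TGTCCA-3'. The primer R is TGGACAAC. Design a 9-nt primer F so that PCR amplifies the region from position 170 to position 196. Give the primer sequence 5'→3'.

The reverse primer's reverse complement GTTGTCCA matches the template at positions 189–196; the product starts at position 170.
The forward primer is identical to the top strand over positions 170–178: GAACCAAAG.

5'-GAACCAAAG-3'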